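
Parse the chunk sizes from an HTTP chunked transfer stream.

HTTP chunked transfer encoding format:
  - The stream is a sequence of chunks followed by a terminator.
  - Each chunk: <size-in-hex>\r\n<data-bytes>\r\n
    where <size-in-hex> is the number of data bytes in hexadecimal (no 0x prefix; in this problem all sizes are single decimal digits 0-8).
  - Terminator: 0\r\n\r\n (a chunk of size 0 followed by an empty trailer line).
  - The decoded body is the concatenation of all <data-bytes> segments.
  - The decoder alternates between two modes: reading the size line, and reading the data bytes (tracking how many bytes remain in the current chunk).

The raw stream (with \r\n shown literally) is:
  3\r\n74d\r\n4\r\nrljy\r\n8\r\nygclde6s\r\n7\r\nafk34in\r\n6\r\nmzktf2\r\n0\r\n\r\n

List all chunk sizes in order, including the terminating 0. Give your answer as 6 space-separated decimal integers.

Answer: 3 4 8 7 6 0

Derivation:
Chunk 1: stream[0..1]='3' size=0x3=3, data at stream[3..6]='74d' -> body[0..3], body so far='74d'
Chunk 2: stream[8..9]='4' size=0x4=4, data at stream[11..15]='rljy' -> body[3..7], body so far='74drljy'
Chunk 3: stream[17..18]='8' size=0x8=8, data at stream[20..28]='ygclde6s' -> body[7..15], body so far='74drljyygclde6s'
Chunk 4: stream[30..31]='7' size=0x7=7, data at stream[33..40]='afk34in' -> body[15..22], body so far='74drljyygclde6safk34in'
Chunk 5: stream[42..43]='6' size=0x6=6, data at stream[45..51]='mzktf2' -> body[22..28], body so far='74drljyygclde6safk34inmzktf2'
Chunk 6: stream[53..54]='0' size=0 (terminator). Final body='74drljyygclde6safk34inmzktf2' (28 bytes)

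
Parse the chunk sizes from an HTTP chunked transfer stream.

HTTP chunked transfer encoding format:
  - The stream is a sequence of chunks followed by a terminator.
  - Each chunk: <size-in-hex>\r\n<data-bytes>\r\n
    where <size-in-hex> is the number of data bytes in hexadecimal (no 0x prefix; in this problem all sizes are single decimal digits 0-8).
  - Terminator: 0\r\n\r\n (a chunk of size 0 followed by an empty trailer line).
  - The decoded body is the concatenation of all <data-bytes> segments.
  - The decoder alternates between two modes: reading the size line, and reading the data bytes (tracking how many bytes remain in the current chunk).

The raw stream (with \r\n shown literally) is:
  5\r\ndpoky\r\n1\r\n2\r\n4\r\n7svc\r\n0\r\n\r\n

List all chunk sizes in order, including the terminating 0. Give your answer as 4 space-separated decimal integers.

Answer: 5 1 4 0

Derivation:
Chunk 1: stream[0..1]='5' size=0x5=5, data at stream[3..8]='dpoky' -> body[0..5], body so far='dpoky'
Chunk 2: stream[10..11]='1' size=0x1=1, data at stream[13..14]='2' -> body[5..6], body so far='dpoky2'
Chunk 3: stream[16..17]='4' size=0x4=4, data at stream[19..23]='7svc' -> body[6..10], body so far='dpoky27svc'
Chunk 4: stream[25..26]='0' size=0 (terminator). Final body='dpoky27svc' (10 bytes)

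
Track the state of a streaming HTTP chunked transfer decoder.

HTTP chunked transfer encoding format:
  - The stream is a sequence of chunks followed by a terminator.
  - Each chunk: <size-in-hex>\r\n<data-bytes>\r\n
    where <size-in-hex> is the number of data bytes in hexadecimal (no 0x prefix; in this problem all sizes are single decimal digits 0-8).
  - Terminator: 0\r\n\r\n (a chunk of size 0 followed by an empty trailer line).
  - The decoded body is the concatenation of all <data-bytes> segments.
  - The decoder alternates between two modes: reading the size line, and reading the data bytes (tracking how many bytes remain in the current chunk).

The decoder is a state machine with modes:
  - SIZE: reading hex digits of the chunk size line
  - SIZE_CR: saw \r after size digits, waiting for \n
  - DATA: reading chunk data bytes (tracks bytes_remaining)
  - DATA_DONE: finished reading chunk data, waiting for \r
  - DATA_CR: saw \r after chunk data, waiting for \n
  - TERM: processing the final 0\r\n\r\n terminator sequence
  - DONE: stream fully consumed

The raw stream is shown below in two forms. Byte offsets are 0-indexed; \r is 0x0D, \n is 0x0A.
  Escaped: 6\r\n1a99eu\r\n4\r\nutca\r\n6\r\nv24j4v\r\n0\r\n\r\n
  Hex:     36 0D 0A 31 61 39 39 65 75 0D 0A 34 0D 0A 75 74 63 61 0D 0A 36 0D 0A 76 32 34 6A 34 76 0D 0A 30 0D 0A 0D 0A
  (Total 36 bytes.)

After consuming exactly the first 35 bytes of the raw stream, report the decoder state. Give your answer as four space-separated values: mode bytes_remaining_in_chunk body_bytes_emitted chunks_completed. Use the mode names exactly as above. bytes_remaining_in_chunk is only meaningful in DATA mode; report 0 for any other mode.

Byte 0 = '6': mode=SIZE remaining=0 emitted=0 chunks_done=0
Byte 1 = 0x0D: mode=SIZE_CR remaining=0 emitted=0 chunks_done=0
Byte 2 = 0x0A: mode=DATA remaining=6 emitted=0 chunks_done=0
Byte 3 = '1': mode=DATA remaining=5 emitted=1 chunks_done=0
Byte 4 = 'a': mode=DATA remaining=4 emitted=2 chunks_done=0
Byte 5 = '9': mode=DATA remaining=3 emitted=3 chunks_done=0
Byte 6 = '9': mode=DATA remaining=2 emitted=4 chunks_done=0
Byte 7 = 'e': mode=DATA remaining=1 emitted=5 chunks_done=0
Byte 8 = 'u': mode=DATA_DONE remaining=0 emitted=6 chunks_done=0
Byte 9 = 0x0D: mode=DATA_CR remaining=0 emitted=6 chunks_done=0
Byte 10 = 0x0A: mode=SIZE remaining=0 emitted=6 chunks_done=1
Byte 11 = '4': mode=SIZE remaining=0 emitted=6 chunks_done=1
Byte 12 = 0x0D: mode=SIZE_CR remaining=0 emitted=6 chunks_done=1
Byte 13 = 0x0A: mode=DATA remaining=4 emitted=6 chunks_done=1
Byte 14 = 'u': mode=DATA remaining=3 emitted=7 chunks_done=1
Byte 15 = 't': mode=DATA remaining=2 emitted=8 chunks_done=1
Byte 16 = 'c': mode=DATA remaining=1 emitted=9 chunks_done=1
Byte 17 = 'a': mode=DATA_DONE remaining=0 emitted=10 chunks_done=1
Byte 18 = 0x0D: mode=DATA_CR remaining=0 emitted=10 chunks_done=1
Byte 19 = 0x0A: mode=SIZE remaining=0 emitted=10 chunks_done=2
Byte 20 = '6': mode=SIZE remaining=0 emitted=10 chunks_done=2
Byte 21 = 0x0D: mode=SIZE_CR remaining=0 emitted=10 chunks_done=2
Byte 22 = 0x0A: mode=DATA remaining=6 emitted=10 chunks_done=2
Byte 23 = 'v': mode=DATA remaining=5 emitted=11 chunks_done=2
Byte 24 = '2': mode=DATA remaining=4 emitted=12 chunks_done=2
Byte 25 = '4': mode=DATA remaining=3 emitted=13 chunks_done=2
Byte 26 = 'j': mode=DATA remaining=2 emitted=14 chunks_done=2
Byte 27 = '4': mode=DATA remaining=1 emitted=15 chunks_done=2
Byte 28 = 'v': mode=DATA_DONE remaining=0 emitted=16 chunks_done=2
Byte 29 = 0x0D: mode=DATA_CR remaining=0 emitted=16 chunks_done=2
Byte 30 = 0x0A: mode=SIZE remaining=0 emitted=16 chunks_done=3
Byte 31 = '0': mode=SIZE remaining=0 emitted=16 chunks_done=3
Byte 32 = 0x0D: mode=SIZE_CR remaining=0 emitted=16 chunks_done=3
Byte 33 = 0x0A: mode=TERM remaining=0 emitted=16 chunks_done=3
Byte 34 = 0x0D: mode=TERM remaining=0 emitted=16 chunks_done=3

Answer: TERM 0 16 3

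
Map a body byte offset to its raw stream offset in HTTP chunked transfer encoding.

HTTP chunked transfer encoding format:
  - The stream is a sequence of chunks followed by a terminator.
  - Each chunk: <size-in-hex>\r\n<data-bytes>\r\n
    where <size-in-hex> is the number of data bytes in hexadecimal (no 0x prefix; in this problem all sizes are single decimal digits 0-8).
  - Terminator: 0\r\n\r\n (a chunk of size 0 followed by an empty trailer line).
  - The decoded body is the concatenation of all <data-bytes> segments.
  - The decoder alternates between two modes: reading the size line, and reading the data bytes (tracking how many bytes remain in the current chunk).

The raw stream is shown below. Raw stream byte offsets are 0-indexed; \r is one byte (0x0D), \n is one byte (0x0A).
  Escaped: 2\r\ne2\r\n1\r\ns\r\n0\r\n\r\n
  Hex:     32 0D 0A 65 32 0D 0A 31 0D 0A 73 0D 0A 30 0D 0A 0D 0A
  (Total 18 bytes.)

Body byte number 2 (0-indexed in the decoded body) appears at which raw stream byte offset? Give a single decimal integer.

Answer: 10

Derivation:
Chunk 1: stream[0..1]='2' size=0x2=2, data at stream[3..5]='e2' -> body[0..2], body so far='e2'
Chunk 2: stream[7..8]='1' size=0x1=1, data at stream[10..11]='s' -> body[2..3], body so far='e2s'
Chunk 3: stream[13..14]='0' size=0 (terminator). Final body='e2s' (3 bytes)
Body byte 2 at stream offset 10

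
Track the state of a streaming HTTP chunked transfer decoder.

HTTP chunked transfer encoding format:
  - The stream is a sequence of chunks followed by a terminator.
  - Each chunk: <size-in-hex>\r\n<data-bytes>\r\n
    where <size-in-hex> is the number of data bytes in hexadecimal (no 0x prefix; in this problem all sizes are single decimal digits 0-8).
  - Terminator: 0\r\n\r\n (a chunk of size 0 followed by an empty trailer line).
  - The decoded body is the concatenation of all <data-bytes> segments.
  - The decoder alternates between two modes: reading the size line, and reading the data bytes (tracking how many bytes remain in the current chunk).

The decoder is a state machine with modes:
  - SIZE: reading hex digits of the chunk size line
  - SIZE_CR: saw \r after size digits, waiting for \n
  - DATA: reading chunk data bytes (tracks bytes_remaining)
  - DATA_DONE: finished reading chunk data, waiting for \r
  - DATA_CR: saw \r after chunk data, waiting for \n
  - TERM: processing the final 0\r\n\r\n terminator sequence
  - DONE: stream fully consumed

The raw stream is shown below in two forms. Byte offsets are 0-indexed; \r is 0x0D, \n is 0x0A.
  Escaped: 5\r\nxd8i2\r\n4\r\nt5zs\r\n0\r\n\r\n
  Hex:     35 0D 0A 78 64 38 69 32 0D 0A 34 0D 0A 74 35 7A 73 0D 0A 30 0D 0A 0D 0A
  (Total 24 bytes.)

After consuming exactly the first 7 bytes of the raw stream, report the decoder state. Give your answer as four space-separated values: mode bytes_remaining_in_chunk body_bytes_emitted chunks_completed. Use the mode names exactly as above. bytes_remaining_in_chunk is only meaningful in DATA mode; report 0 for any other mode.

Answer: DATA 1 4 0

Derivation:
Byte 0 = '5': mode=SIZE remaining=0 emitted=0 chunks_done=0
Byte 1 = 0x0D: mode=SIZE_CR remaining=0 emitted=0 chunks_done=0
Byte 2 = 0x0A: mode=DATA remaining=5 emitted=0 chunks_done=0
Byte 3 = 'x': mode=DATA remaining=4 emitted=1 chunks_done=0
Byte 4 = 'd': mode=DATA remaining=3 emitted=2 chunks_done=0
Byte 5 = '8': mode=DATA remaining=2 emitted=3 chunks_done=0
Byte 6 = 'i': mode=DATA remaining=1 emitted=4 chunks_done=0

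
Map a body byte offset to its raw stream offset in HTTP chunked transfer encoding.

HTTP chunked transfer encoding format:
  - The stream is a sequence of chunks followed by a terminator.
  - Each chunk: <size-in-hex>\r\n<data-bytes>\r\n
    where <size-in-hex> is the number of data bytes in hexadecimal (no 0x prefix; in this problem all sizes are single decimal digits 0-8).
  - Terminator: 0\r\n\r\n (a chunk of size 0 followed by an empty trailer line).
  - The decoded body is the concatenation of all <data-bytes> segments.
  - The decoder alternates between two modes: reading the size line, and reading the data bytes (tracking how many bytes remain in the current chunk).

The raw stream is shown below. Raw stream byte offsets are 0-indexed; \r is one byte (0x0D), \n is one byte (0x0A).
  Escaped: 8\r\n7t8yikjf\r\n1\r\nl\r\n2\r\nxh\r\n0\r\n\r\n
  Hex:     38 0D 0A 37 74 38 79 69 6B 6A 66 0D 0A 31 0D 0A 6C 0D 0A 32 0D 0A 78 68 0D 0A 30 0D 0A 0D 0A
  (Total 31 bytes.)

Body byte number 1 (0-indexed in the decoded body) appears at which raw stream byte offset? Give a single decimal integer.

Chunk 1: stream[0..1]='8' size=0x8=8, data at stream[3..11]='7t8yikjf' -> body[0..8], body so far='7t8yikjf'
Chunk 2: stream[13..14]='1' size=0x1=1, data at stream[16..17]='l' -> body[8..9], body so far='7t8yikjfl'
Chunk 3: stream[19..20]='2' size=0x2=2, data at stream[22..24]='xh' -> body[9..11], body so far='7t8yikjflxh'
Chunk 4: stream[26..27]='0' size=0 (terminator). Final body='7t8yikjflxh' (11 bytes)
Body byte 1 at stream offset 4

Answer: 4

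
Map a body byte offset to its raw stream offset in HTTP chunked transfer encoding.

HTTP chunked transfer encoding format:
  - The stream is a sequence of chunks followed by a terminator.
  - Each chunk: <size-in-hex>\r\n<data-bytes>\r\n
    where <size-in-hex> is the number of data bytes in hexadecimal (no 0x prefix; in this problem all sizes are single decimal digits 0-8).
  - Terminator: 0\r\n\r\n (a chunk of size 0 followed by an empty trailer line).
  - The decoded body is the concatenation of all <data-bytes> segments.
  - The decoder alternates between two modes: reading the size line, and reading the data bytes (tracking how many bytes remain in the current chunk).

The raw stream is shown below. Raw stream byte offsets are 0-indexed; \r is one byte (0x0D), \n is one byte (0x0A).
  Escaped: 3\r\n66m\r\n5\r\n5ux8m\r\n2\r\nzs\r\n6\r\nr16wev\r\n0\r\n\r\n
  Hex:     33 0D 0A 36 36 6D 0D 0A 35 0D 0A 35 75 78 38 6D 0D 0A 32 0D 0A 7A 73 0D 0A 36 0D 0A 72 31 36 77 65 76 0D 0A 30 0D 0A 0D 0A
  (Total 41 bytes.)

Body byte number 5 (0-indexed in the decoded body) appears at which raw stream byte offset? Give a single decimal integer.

Answer: 13

Derivation:
Chunk 1: stream[0..1]='3' size=0x3=3, data at stream[3..6]='66m' -> body[0..3], body so far='66m'
Chunk 2: stream[8..9]='5' size=0x5=5, data at stream[11..16]='5ux8m' -> body[3..8], body so far='66m5ux8m'
Chunk 3: stream[18..19]='2' size=0x2=2, data at stream[21..23]='zs' -> body[8..10], body so far='66m5ux8mzs'
Chunk 4: stream[25..26]='6' size=0x6=6, data at stream[28..34]='r16wev' -> body[10..16], body so far='66m5ux8mzsr16wev'
Chunk 5: stream[36..37]='0' size=0 (terminator). Final body='66m5ux8mzsr16wev' (16 bytes)
Body byte 5 at stream offset 13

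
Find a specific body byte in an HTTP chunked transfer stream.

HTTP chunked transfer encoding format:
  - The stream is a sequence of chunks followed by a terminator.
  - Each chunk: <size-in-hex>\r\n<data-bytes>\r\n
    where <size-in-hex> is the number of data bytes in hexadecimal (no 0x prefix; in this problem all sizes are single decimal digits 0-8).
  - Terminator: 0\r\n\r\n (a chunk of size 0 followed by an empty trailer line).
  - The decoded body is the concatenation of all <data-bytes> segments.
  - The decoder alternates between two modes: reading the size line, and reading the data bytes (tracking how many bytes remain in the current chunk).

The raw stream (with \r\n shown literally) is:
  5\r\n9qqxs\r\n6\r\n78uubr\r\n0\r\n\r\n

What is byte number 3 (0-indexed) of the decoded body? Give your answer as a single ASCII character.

Chunk 1: stream[0..1]='5' size=0x5=5, data at stream[3..8]='9qqxs' -> body[0..5], body so far='9qqxs'
Chunk 2: stream[10..11]='6' size=0x6=6, data at stream[13..19]='78uubr' -> body[5..11], body so far='9qqxs78uubr'
Chunk 3: stream[21..22]='0' size=0 (terminator). Final body='9qqxs78uubr' (11 bytes)
Body byte 3 = 'x'

Answer: x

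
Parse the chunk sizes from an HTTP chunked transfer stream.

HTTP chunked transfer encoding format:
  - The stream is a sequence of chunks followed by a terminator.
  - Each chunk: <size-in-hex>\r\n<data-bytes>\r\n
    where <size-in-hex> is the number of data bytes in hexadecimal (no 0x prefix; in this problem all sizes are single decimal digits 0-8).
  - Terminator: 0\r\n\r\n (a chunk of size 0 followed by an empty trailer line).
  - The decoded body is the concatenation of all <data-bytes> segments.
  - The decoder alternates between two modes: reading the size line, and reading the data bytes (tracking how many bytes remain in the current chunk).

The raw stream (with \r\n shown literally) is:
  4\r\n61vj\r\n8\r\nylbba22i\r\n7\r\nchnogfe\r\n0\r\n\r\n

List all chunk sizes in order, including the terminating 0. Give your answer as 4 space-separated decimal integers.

Chunk 1: stream[0..1]='4' size=0x4=4, data at stream[3..7]='61vj' -> body[0..4], body so far='61vj'
Chunk 2: stream[9..10]='8' size=0x8=8, data at stream[12..20]='ylbba22i' -> body[4..12], body so far='61vjylbba22i'
Chunk 3: stream[22..23]='7' size=0x7=7, data at stream[25..32]='chnogfe' -> body[12..19], body so far='61vjylbba22ichnogfe'
Chunk 4: stream[34..35]='0' size=0 (terminator). Final body='61vjylbba22ichnogfe' (19 bytes)

Answer: 4 8 7 0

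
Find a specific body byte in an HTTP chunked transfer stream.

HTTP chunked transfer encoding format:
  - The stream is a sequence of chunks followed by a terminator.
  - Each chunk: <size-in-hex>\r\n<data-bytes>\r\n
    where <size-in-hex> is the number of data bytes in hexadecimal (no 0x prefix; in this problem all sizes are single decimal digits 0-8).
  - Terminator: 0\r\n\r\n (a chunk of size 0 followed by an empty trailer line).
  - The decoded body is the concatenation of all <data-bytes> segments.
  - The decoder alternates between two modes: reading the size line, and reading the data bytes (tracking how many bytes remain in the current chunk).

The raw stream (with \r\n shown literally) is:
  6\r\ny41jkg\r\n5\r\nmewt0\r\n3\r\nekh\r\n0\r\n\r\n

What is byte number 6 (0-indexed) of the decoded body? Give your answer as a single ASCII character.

Answer: m

Derivation:
Chunk 1: stream[0..1]='6' size=0x6=6, data at stream[3..9]='y41jkg' -> body[0..6], body so far='y41jkg'
Chunk 2: stream[11..12]='5' size=0x5=5, data at stream[14..19]='mewt0' -> body[6..11], body so far='y41jkgmewt0'
Chunk 3: stream[21..22]='3' size=0x3=3, data at stream[24..27]='ekh' -> body[11..14], body so far='y41jkgmewt0ekh'
Chunk 4: stream[29..30]='0' size=0 (terminator). Final body='y41jkgmewt0ekh' (14 bytes)
Body byte 6 = 'm'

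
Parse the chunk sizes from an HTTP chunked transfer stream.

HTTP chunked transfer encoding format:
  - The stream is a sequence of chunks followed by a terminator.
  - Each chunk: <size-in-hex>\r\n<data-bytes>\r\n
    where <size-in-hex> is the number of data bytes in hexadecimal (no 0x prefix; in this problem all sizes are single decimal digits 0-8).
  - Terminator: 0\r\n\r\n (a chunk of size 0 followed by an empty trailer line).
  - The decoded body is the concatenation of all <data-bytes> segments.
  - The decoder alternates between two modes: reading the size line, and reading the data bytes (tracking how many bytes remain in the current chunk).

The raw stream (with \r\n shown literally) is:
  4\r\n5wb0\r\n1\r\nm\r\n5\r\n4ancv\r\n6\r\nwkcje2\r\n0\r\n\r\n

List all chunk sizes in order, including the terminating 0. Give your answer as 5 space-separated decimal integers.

Answer: 4 1 5 6 0

Derivation:
Chunk 1: stream[0..1]='4' size=0x4=4, data at stream[3..7]='5wb0' -> body[0..4], body so far='5wb0'
Chunk 2: stream[9..10]='1' size=0x1=1, data at stream[12..13]='m' -> body[4..5], body so far='5wb0m'
Chunk 3: stream[15..16]='5' size=0x5=5, data at stream[18..23]='4ancv' -> body[5..10], body so far='5wb0m4ancv'
Chunk 4: stream[25..26]='6' size=0x6=6, data at stream[28..34]='wkcje2' -> body[10..16], body so far='5wb0m4ancvwkcje2'
Chunk 5: stream[36..37]='0' size=0 (terminator). Final body='5wb0m4ancvwkcje2' (16 bytes)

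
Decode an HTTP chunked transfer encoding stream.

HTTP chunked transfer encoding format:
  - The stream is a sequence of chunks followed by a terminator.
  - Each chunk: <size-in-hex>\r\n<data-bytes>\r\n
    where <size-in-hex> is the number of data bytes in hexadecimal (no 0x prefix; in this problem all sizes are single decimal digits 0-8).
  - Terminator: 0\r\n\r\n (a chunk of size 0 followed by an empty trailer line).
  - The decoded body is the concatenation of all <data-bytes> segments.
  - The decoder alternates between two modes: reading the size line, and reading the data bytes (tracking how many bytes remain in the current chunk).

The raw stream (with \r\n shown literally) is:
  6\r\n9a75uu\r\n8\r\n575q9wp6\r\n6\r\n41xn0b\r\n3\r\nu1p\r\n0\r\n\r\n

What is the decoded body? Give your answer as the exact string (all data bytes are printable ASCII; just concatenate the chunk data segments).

Answer: 9a75uu575q9wp641xn0bu1p

Derivation:
Chunk 1: stream[0..1]='6' size=0x6=6, data at stream[3..9]='9a75uu' -> body[0..6], body so far='9a75uu'
Chunk 2: stream[11..12]='8' size=0x8=8, data at stream[14..22]='575q9wp6' -> body[6..14], body so far='9a75uu575q9wp6'
Chunk 3: stream[24..25]='6' size=0x6=6, data at stream[27..33]='41xn0b' -> body[14..20], body so far='9a75uu575q9wp641xn0b'
Chunk 4: stream[35..36]='3' size=0x3=3, data at stream[38..41]='u1p' -> body[20..23], body so far='9a75uu575q9wp641xn0bu1p'
Chunk 5: stream[43..44]='0' size=0 (terminator). Final body='9a75uu575q9wp641xn0bu1p' (23 bytes)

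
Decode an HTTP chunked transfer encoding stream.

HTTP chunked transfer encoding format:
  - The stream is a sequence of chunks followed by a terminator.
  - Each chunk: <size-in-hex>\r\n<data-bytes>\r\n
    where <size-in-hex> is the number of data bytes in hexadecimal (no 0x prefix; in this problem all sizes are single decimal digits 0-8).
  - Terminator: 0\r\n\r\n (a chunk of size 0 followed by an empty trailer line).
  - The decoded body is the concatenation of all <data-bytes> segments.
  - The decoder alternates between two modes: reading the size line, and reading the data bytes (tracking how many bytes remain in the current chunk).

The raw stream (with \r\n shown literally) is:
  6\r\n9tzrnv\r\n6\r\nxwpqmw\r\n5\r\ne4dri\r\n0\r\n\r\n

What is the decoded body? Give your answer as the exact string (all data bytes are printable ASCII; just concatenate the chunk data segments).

Chunk 1: stream[0..1]='6' size=0x6=6, data at stream[3..9]='9tzrnv' -> body[0..6], body so far='9tzrnv'
Chunk 2: stream[11..12]='6' size=0x6=6, data at stream[14..20]='xwpqmw' -> body[6..12], body so far='9tzrnvxwpqmw'
Chunk 3: stream[22..23]='5' size=0x5=5, data at stream[25..30]='e4dri' -> body[12..17], body so far='9tzrnvxwpqmwe4dri'
Chunk 4: stream[32..33]='0' size=0 (terminator). Final body='9tzrnvxwpqmwe4dri' (17 bytes)

Answer: 9tzrnvxwpqmwe4dri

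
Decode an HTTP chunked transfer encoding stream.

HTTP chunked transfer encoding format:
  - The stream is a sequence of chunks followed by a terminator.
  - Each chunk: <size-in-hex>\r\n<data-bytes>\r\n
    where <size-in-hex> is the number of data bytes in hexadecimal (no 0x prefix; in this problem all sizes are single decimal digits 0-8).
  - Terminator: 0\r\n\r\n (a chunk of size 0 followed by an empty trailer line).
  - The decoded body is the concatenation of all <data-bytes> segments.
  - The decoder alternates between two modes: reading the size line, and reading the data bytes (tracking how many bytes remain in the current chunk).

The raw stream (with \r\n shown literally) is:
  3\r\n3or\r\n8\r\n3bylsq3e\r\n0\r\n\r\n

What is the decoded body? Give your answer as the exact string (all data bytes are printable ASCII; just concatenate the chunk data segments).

Chunk 1: stream[0..1]='3' size=0x3=3, data at stream[3..6]='3or' -> body[0..3], body so far='3or'
Chunk 2: stream[8..9]='8' size=0x8=8, data at stream[11..19]='3bylsq3e' -> body[3..11], body so far='3or3bylsq3e'
Chunk 3: stream[21..22]='0' size=0 (terminator). Final body='3or3bylsq3e' (11 bytes)

Answer: 3or3bylsq3e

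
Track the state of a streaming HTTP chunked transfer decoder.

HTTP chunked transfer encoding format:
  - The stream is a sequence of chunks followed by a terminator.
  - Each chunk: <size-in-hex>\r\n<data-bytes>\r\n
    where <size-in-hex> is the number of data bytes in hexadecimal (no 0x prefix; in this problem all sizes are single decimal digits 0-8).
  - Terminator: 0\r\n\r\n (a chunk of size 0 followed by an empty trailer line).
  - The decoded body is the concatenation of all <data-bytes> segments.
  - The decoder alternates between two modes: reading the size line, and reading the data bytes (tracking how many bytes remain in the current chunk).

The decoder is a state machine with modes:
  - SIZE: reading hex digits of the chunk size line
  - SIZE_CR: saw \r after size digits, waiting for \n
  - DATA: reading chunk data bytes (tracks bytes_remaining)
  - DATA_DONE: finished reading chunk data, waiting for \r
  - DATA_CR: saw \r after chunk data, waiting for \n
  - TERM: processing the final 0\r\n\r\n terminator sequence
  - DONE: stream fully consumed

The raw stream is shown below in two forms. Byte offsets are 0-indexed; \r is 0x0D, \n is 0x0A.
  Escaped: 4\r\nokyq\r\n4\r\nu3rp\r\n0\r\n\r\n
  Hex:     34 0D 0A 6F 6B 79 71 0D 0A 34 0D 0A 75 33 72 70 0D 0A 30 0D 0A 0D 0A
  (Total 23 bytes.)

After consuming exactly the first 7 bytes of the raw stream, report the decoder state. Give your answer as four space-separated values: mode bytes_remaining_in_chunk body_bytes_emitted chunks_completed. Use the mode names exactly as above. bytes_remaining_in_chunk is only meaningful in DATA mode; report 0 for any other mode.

Answer: DATA_DONE 0 4 0

Derivation:
Byte 0 = '4': mode=SIZE remaining=0 emitted=0 chunks_done=0
Byte 1 = 0x0D: mode=SIZE_CR remaining=0 emitted=0 chunks_done=0
Byte 2 = 0x0A: mode=DATA remaining=4 emitted=0 chunks_done=0
Byte 3 = 'o': mode=DATA remaining=3 emitted=1 chunks_done=0
Byte 4 = 'k': mode=DATA remaining=2 emitted=2 chunks_done=0
Byte 5 = 'y': mode=DATA remaining=1 emitted=3 chunks_done=0
Byte 6 = 'q': mode=DATA_DONE remaining=0 emitted=4 chunks_done=0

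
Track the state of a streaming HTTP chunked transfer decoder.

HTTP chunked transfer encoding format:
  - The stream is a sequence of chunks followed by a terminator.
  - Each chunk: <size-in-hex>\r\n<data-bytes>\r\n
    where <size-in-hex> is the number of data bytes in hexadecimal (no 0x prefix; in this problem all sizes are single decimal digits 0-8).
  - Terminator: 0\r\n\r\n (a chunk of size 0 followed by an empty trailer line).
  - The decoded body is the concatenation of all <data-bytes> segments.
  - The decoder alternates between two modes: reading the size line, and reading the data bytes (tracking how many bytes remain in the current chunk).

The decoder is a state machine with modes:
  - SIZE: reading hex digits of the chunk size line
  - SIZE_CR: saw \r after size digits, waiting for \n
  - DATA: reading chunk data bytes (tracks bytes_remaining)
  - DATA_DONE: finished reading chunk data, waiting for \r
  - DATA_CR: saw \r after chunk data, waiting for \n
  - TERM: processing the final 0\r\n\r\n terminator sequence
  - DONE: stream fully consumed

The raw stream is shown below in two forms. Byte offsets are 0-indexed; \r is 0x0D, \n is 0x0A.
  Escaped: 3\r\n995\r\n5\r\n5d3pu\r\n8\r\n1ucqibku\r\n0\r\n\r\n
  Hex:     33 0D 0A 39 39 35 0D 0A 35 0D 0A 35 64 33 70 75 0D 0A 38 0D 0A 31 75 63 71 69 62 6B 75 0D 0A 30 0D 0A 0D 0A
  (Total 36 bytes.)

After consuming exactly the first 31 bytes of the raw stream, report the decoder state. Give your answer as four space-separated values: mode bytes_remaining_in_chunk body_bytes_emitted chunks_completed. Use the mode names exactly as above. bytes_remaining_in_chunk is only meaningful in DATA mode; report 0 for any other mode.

Answer: SIZE 0 16 3

Derivation:
Byte 0 = '3': mode=SIZE remaining=0 emitted=0 chunks_done=0
Byte 1 = 0x0D: mode=SIZE_CR remaining=0 emitted=0 chunks_done=0
Byte 2 = 0x0A: mode=DATA remaining=3 emitted=0 chunks_done=0
Byte 3 = '9': mode=DATA remaining=2 emitted=1 chunks_done=0
Byte 4 = '9': mode=DATA remaining=1 emitted=2 chunks_done=0
Byte 5 = '5': mode=DATA_DONE remaining=0 emitted=3 chunks_done=0
Byte 6 = 0x0D: mode=DATA_CR remaining=0 emitted=3 chunks_done=0
Byte 7 = 0x0A: mode=SIZE remaining=0 emitted=3 chunks_done=1
Byte 8 = '5': mode=SIZE remaining=0 emitted=3 chunks_done=1
Byte 9 = 0x0D: mode=SIZE_CR remaining=0 emitted=3 chunks_done=1
Byte 10 = 0x0A: mode=DATA remaining=5 emitted=3 chunks_done=1
Byte 11 = '5': mode=DATA remaining=4 emitted=4 chunks_done=1
Byte 12 = 'd': mode=DATA remaining=3 emitted=5 chunks_done=1
Byte 13 = '3': mode=DATA remaining=2 emitted=6 chunks_done=1
Byte 14 = 'p': mode=DATA remaining=1 emitted=7 chunks_done=1
Byte 15 = 'u': mode=DATA_DONE remaining=0 emitted=8 chunks_done=1
Byte 16 = 0x0D: mode=DATA_CR remaining=0 emitted=8 chunks_done=1
Byte 17 = 0x0A: mode=SIZE remaining=0 emitted=8 chunks_done=2
Byte 18 = '8': mode=SIZE remaining=0 emitted=8 chunks_done=2
Byte 19 = 0x0D: mode=SIZE_CR remaining=0 emitted=8 chunks_done=2
Byte 20 = 0x0A: mode=DATA remaining=8 emitted=8 chunks_done=2
Byte 21 = '1': mode=DATA remaining=7 emitted=9 chunks_done=2
Byte 22 = 'u': mode=DATA remaining=6 emitted=10 chunks_done=2
Byte 23 = 'c': mode=DATA remaining=5 emitted=11 chunks_done=2
Byte 24 = 'q': mode=DATA remaining=4 emitted=12 chunks_done=2
Byte 25 = 'i': mode=DATA remaining=3 emitted=13 chunks_done=2
Byte 26 = 'b': mode=DATA remaining=2 emitted=14 chunks_done=2
Byte 27 = 'k': mode=DATA remaining=1 emitted=15 chunks_done=2
Byte 28 = 'u': mode=DATA_DONE remaining=0 emitted=16 chunks_done=2
Byte 29 = 0x0D: mode=DATA_CR remaining=0 emitted=16 chunks_done=2
Byte 30 = 0x0A: mode=SIZE remaining=0 emitted=16 chunks_done=3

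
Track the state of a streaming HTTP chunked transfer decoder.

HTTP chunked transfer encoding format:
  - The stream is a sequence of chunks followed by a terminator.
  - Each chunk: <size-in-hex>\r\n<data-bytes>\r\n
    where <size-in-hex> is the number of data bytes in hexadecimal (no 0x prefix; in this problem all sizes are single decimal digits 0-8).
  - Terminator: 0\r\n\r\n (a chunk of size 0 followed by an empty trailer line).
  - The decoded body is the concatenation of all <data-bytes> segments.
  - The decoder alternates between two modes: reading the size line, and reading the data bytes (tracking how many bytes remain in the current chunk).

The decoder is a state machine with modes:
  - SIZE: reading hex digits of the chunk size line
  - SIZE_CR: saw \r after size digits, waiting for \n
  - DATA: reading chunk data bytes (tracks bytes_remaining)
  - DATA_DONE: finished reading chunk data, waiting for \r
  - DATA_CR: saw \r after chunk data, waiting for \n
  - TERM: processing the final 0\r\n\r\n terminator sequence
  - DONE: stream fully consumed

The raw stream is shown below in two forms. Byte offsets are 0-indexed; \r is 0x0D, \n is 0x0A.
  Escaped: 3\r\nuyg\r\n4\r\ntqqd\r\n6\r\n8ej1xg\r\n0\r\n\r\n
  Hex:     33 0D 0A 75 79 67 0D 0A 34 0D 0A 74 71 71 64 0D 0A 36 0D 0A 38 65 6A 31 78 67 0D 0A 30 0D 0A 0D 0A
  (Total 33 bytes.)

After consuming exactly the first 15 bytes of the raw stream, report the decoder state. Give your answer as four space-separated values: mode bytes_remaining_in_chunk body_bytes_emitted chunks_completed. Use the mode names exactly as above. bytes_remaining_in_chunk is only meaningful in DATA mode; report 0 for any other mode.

Answer: DATA_DONE 0 7 1

Derivation:
Byte 0 = '3': mode=SIZE remaining=0 emitted=0 chunks_done=0
Byte 1 = 0x0D: mode=SIZE_CR remaining=0 emitted=0 chunks_done=0
Byte 2 = 0x0A: mode=DATA remaining=3 emitted=0 chunks_done=0
Byte 3 = 'u': mode=DATA remaining=2 emitted=1 chunks_done=0
Byte 4 = 'y': mode=DATA remaining=1 emitted=2 chunks_done=0
Byte 5 = 'g': mode=DATA_DONE remaining=0 emitted=3 chunks_done=0
Byte 6 = 0x0D: mode=DATA_CR remaining=0 emitted=3 chunks_done=0
Byte 7 = 0x0A: mode=SIZE remaining=0 emitted=3 chunks_done=1
Byte 8 = '4': mode=SIZE remaining=0 emitted=3 chunks_done=1
Byte 9 = 0x0D: mode=SIZE_CR remaining=0 emitted=3 chunks_done=1
Byte 10 = 0x0A: mode=DATA remaining=4 emitted=3 chunks_done=1
Byte 11 = 't': mode=DATA remaining=3 emitted=4 chunks_done=1
Byte 12 = 'q': mode=DATA remaining=2 emitted=5 chunks_done=1
Byte 13 = 'q': mode=DATA remaining=1 emitted=6 chunks_done=1
Byte 14 = 'd': mode=DATA_DONE remaining=0 emitted=7 chunks_done=1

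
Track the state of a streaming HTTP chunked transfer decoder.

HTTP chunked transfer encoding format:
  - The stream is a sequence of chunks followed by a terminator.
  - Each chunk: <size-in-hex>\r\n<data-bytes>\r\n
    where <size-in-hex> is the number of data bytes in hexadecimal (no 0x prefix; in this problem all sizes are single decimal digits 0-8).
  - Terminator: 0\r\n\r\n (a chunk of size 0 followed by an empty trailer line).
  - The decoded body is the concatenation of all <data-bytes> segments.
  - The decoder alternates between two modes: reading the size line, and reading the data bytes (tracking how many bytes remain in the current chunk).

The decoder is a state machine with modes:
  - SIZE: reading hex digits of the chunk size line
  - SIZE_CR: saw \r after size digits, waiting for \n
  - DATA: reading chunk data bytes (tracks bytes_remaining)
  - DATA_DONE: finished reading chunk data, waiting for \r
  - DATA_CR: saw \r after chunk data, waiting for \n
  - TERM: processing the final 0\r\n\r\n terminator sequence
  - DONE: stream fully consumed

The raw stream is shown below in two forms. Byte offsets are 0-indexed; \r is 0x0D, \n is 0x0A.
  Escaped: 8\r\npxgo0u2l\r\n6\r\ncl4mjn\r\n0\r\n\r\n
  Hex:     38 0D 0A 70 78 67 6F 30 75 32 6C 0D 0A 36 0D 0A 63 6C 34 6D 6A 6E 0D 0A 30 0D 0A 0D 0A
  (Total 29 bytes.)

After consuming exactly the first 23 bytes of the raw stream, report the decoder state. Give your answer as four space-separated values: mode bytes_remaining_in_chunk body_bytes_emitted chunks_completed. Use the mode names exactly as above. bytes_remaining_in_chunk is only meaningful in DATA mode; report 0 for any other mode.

Answer: DATA_CR 0 14 1

Derivation:
Byte 0 = '8': mode=SIZE remaining=0 emitted=0 chunks_done=0
Byte 1 = 0x0D: mode=SIZE_CR remaining=0 emitted=0 chunks_done=0
Byte 2 = 0x0A: mode=DATA remaining=8 emitted=0 chunks_done=0
Byte 3 = 'p': mode=DATA remaining=7 emitted=1 chunks_done=0
Byte 4 = 'x': mode=DATA remaining=6 emitted=2 chunks_done=0
Byte 5 = 'g': mode=DATA remaining=5 emitted=3 chunks_done=0
Byte 6 = 'o': mode=DATA remaining=4 emitted=4 chunks_done=0
Byte 7 = '0': mode=DATA remaining=3 emitted=5 chunks_done=0
Byte 8 = 'u': mode=DATA remaining=2 emitted=6 chunks_done=0
Byte 9 = '2': mode=DATA remaining=1 emitted=7 chunks_done=0
Byte 10 = 'l': mode=DATA_DONE remaining=0 emitted=8 chunks_done=0
Byte 11 = 0x0D: mode=DATA_CR remaining=0 emitted=8 chunks_done=0
Byte 12 = 0x0A: mode=SIZE remaining=0 emitted=8 chunks_done=1
Byte 13 = '6': mode=SIZE remaining=0 emitted=8 chunks_done=1
Byte 14 = 0x0D: mode=SIZE_CR remaining=0 emitted=8 chunks_done=1
Byte 15 = 0x0A: mode=DATA remaining=6 emitted=8 chunks_done=1
Byte 16 = 'c': mode=DATA remaining=5 emitted=9 chunks_done=1
Byte 17 = 'l': mode=DATA remaining=4 emitted=10 chunks_done=1
Byte 18 = '4': mode=DATA remaining=3 emitted=11 chunks_done=1
Byte 19 = 'm': mode=DATA remaining=2 emitted=12 chunks_done=1
Byte 20 = 'j': mode=DATA remaining=1 emitted=13 chunks_done=1
Byte 21 = 'n': mode=DATA_DONE remaining=0 emitted=14 chunks_done=1
Byte 22 = 0x0D: mode=DATA_CR remaining=0 emitted=14 chunks_done=1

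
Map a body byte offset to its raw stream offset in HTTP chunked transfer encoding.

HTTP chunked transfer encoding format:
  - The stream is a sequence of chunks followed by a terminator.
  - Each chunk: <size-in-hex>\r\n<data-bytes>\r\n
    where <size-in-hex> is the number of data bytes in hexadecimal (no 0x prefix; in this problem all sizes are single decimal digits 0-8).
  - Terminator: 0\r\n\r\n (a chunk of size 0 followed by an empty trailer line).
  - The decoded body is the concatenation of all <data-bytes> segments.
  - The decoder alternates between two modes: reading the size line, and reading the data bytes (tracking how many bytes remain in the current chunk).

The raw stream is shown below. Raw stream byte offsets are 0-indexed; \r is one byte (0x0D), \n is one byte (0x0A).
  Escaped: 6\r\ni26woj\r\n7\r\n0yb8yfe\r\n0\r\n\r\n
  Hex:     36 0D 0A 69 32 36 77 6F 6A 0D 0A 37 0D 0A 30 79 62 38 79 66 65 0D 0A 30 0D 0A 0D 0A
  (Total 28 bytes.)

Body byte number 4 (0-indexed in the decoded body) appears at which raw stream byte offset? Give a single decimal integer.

Chunk 1: stream[0..1]='6' size=0x6=6, data at stream[3..9]='i26woj' -> body[0..6], body so far='i26woj'
Chunk 2: stream[11..12]='7' size=0x7=7, data at stream[14..21]='0yb8yfe' -> body[6..13], body so far='i26woj0yb8yfe'
Chunk 3: stream[23..24]='0' size=0 (terminator). Final body='i26woj0yb8yfe' (13 bytes)
Body byte 4 at stream offset 7

Answer: 7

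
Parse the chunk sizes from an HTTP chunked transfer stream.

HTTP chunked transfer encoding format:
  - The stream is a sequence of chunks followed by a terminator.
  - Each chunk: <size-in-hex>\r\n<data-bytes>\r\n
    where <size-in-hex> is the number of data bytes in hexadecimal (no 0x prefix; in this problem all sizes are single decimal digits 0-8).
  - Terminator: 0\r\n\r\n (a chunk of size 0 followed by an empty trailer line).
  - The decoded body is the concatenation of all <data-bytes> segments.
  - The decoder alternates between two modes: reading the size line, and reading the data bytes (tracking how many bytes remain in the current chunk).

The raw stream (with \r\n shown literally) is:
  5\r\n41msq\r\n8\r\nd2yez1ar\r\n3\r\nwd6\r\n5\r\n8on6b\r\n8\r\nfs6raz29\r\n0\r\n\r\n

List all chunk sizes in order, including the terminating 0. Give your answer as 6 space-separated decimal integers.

Chunk 1: stream[0..1]='5' size=0x5=5, data at stream[3..8]='41msq' -> body[0..5], body so far='41msq'
Chunk 2: stream[10..11]='8' size=0x8=8, data at stream[13..21]='d2yez1ar' -> body[5..13], body so far='41msqd2yez1ar'
Chunk 3: stream[23..24]='3' size=0x3=3, data at stream[26..29]='wd6' -> body[13..16], body so far='41msqd2yez1arwd6'
Chunk 4: stream[31..32]='5' size=0x5=5, data at stream[34..39]='8on6b' -> body[16..21], body so far='41msqd2yez1arwd68on6b'
Chunk 5: stream[41..42]='8' size=0x8=8, data at stream[44..52]='fs6raz29' -> body[21..29], body so far='41msqd2yez1arwd68on6bfs6raz29'
Chunk 6: stream[54..55]='0' size=0 (terminator). Final body='41msqd2yez1arwd68on6bfs6raz29' (29 bytes)

Answer: 5 8 3 5 8 0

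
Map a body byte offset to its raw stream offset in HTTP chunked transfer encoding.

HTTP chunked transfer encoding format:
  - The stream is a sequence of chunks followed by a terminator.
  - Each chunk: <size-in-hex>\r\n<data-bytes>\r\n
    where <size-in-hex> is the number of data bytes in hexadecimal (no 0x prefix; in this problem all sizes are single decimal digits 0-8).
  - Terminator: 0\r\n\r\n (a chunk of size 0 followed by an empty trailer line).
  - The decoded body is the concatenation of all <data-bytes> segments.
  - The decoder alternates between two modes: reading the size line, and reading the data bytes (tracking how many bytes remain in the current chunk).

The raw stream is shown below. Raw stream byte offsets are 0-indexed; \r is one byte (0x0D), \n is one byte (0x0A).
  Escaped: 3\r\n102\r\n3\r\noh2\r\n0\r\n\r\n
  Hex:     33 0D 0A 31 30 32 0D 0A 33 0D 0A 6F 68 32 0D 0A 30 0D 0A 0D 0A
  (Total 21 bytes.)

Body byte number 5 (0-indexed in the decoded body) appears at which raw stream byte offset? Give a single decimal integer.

Answer: 13

Derivation:
Chunk 1: stream[0..1]='3' size=0x3=3, data at stream[3..6]='102' -> body[0..3], body so far='102'
Chunk 2: stream[8..9]='3' size=0x3=3, data at stream[11..14]='oh2' -> body[3..6], body so far='102oh2'
Chunk 3: stream[16..17]='0' size=0 (terminator). Final body='102oh2' (6 bytes)
Body byte 5 at stream offset 13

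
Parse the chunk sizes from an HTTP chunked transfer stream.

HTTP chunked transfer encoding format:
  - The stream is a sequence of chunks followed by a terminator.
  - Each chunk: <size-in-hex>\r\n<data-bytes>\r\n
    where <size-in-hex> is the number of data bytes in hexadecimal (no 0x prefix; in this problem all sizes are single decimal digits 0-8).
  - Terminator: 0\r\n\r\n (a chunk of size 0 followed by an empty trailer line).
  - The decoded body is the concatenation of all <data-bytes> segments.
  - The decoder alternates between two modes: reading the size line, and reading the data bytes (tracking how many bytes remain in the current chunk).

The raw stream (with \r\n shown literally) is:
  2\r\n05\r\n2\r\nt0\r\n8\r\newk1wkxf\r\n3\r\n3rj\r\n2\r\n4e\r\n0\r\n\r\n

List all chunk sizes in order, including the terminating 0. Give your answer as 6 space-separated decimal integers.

Answer: 2 2 8 3 2 0

Derivation:
Chunk 1: stream[0..1]='2' size=0x2=2, data at stream[3..5]='05' -> body[0..2], body so far='05'
Chunk 2: stream[7..8]='2' size=0x2=2, data at stream[10..12]='t0' -> body[2..4], body so far='05t0'
Chunk 3: stream[14..15]='8' size=0x8=8, data at stream[17..25]='ewk1wkxf' -> body[4..12], body so far='05t0ewk1wkxf'
Chunk 4: stream[27..28]='3' size=0x3=3, data at stream[30..33]='3rj' -> body[12..15], body so far='05t0ewk1wkxf3rj'
Chunk 5: stream[35..36]='2' size=0x2=2, data at stream[38..40]='4e' -> body[15..17], body so far='05t0ewk1wkxf3rj4e'
Chunk 6: stream[42..43]='0' size=0 (terminator). Final body='05t0ewk1wkxf3rj4e' (17 bytes)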